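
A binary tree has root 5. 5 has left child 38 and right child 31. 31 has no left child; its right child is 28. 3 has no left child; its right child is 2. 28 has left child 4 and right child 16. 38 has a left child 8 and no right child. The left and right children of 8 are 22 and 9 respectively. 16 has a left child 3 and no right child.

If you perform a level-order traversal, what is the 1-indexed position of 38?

Level-order visits nodes level by level from the root, left to right within each level.
Level 0: 5
Level 1: 38, 31
Level 2: 8, 28
Level 3: 22, 9, 4, 16
Level 4: 3
Level 5: 2
Full level-order sequence: 5, 38, 31, 8, 28, 22, 9, 4, 16, 3, 2.

2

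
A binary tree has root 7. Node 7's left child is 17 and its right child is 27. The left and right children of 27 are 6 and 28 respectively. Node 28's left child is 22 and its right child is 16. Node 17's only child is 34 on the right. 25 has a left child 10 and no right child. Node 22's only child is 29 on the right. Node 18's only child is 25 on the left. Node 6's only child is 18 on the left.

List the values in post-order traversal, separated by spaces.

Post-order visits the left subtree, then the right subtree, then the node.
At 7: go left to 17.
  At 17: no left child.
  At 17: go right to 34.
    34 is a leaf — visit 34.
  Visit 17.
At 7: go right to 27.
  At 27: go left to 6.
    At 6: go left to 18.
      At 18: go left to 25.
        At 25: go left to 10.
          10 is a leaf — visit 10.
        At 25: no right child.
        Visit 25.
      At 18: no right child.
      Visit 18.
    At 6: no right child.
    Visit 6.
  At 27: go right to 28.
    At 28: go left to 22.
      At 22: no left child.
      At 22: go right to 29.
        29 is a leaf — visit 29.
      Visit 22.
    At 28: go right to 16.
      16 is a leaf — visit 16.
    Visit 28.
  Visit 27.
Visit 7.

34 17 10 25 18 6 29 22 16 28 27 7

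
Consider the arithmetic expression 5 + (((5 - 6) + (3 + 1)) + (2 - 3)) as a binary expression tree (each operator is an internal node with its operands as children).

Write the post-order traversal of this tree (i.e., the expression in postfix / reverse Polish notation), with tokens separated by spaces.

Post-order on an expression tree gives postfix notation: for each operator, emit left operand, right operand, then the operator.

5 5 6 - 3 1 + + 2 3 - + +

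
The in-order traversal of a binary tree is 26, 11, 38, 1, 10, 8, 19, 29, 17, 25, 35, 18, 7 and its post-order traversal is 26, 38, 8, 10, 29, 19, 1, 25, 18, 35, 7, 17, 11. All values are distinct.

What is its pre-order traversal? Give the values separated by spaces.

The last element of post-order is the root; it splits in-order into left and right subtrees.
Root 11: left subtree has 1 node {26}, right has 11 {38, 1, 10, 8, 19, 29, 17, 25, 35, 18, 7}.
  Root 17: left subtree has 6 nodes {38, 1, 10, 8, 19, 29}, right has 4 {25, 35, 18, 7}.
    Root 1: left subtree has 1 node {38}, right has 4 {10, 8, 19, 29}.
      Root 19: left subtree has 2 nodes {10, 8}, right has 1 {29}.
        Root 10: left subtree has 0 nodes { }, right has 1 {8}.
    Root 7: left subtree has 3 nodes {25, 35, 18}, right has 0 { }.
      Root 35: left subtree has 1 node {25}, right has 1 {18}.

11 26 17 1 38 19 10 8 29 7 35 25 18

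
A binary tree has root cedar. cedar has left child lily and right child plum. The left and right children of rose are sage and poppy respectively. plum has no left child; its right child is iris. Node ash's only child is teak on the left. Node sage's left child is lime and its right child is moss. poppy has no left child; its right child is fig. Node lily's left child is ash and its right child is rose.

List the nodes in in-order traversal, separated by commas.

teak, ash, lily, lime, sage, moss, rose, poppy, fig, cedar, plum, iris

In-order visits the left subtree, then the node, then the right subtree.
At cedar: go left to lily.
  At lily: go left to ash.
    At ash: go left to teak.
      teak is a leaf — visit teak.
    Visit ash.
    At ash: no right child.
  Visit lily.
  At lily: go right to rose.
    At rose: go left to sage.
      At sage: go left to lime.
        lime is a leaf — visit lime.
      Visit sage.
      At sage: go right to moss.
        moss is a leaf — visit moss.
    Visit rose.
    At rose: go right to poppy.
      At poppy: no left child.
      Visit poppy.
      At poppy: go right to fig.
        fig is a leaf — visit fig.
Visit cedar.
At cedar: go right to plum.
  At plum: no left child.
  Visit plum.
  At plum: go right to iris.
    iris is a leaf — visit iris.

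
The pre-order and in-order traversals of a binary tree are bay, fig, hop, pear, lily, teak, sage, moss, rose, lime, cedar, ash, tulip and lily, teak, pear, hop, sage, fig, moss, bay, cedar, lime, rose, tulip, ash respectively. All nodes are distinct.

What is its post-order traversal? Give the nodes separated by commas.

teak, lily, pear, sage, hop, moss, fig, cedar, lime, tulip, ash, rose, bay

The first element of pre-order is the root; it splits in-order into left and right subtrees.
Root bay: left subtree has 7 nodes {lily, teak, pear, hop, sage, fig, moss}, right has 5 {cedar, lime, rose, tulip, ash}.
  Root fig: left subtree has 5 nodes {lily, teak, pear, hop, sage}, right has 1 {moss}.
    Root hop: left subtree has 3 nodes {lily, teak, pear}, right has 1 {sage}.
      Root pear: left subtree has 2 nodes {lily, teak}, right has 0 { }.
        Root lily: left subtree has 0 nodes { }, right has 1 {teak}.
  Root rose: left subtree has 2 nodes {cedar, lime}, right has 2 {tulip, ash}.
    Root lime: left subtree has 1 node {cedar}, right has 0 { }.
    Root ash: left subtree has 1 node {tulip}, right has 0 { }.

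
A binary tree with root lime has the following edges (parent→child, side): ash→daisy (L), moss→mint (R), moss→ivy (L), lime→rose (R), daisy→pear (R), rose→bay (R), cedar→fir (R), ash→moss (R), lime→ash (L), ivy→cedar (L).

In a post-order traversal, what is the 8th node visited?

ash

Post-order visits the left subtree, then the right subtree, then the node.
At lime: go left to ash.
  At ash: go left to daisy.
    At daisy: no left child.
    At daisy: go right to pear.
      pear is a leaf — visit pear.
    Visit daisy.
  At ash: go right to moss.
    At moss: go left to ivy.
      At ivy: go left to cedar.
        At cedar: no left child.
        At cedar: go right to fir.
          fir is a leaf — visit fir.
        Visit cedar.
      At ivy: no right child.
      Visit ivy.
    At moss: go right to mint.
      mint is a leaf — visit mint.
    Visit moss.
  Visit ash.
At lime: go right to rose.
  At rose: no left child.
  At rose: go right to bay.
    bay is a leaf — visit bay.
  Visit rose.
Visit lime.
Full post-order sequence: pear, daisy, fir, cedar, ivy, mint, moss, ash, bay, rose, lime.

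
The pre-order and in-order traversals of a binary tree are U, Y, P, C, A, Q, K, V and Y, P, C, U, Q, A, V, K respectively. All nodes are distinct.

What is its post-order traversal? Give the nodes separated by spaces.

C P Y Q V K A U

The first element of pre-order is the root; it splits in-order into left and right subtrees.
Root U: left subtree has 3 nodes {Y, P, C}, right has 4 {Q, A, V, K}.
  Root Y: left subtree has 0 nodes { }, right has 2 {P, C}.
    Root P: left subtree has 0 nodes { }, right has 1 {C}.
  Root A: left subtree has 1 node {Q}, right has 2 {V, K}.
    Root K: left subtree has 1 node {V}, right has 0 { }.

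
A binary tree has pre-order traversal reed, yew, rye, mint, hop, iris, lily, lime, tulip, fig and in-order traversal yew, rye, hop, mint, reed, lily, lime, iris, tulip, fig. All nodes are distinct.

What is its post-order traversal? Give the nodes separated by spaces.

The first element of pre-order is the root; it splits in-order into left and right subtrees.
Root reed: left subtree has 4 nodes {yew, rye, hop, mint}, right has 5 {lily, lime, iris, tulip, fig}.
  Root yew: left subtree has 0 nodes { }, right has 3 {rye, hop, mint}.
    Root rye: left subtree has 0 nodes { }, right has 2 {hop, mint}.
      Root mint: left subtree has 1 node {hop}, right has 0 { }.
  Root iris: left subtree has 2 nodes {lily, lime}, right has 2 {tulip, fig}.
    Root lily: left subtree has 0 nodes { }, right has 1 {lime}.
    Root tulip: left subtree has 0 nodes { }, right has 1 {fig}.

hop mint rye yew lime lily fig tulip iris reed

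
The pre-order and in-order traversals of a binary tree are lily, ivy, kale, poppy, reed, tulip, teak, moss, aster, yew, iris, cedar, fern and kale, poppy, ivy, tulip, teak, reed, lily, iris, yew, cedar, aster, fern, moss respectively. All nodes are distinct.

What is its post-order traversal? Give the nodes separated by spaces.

The first element of pre-order is the root; it splits in-order into left and right subtrees.
Root lily: left subtree has 6 nodes {kale, poppy, ivy, tulip, teak, reed}, right has 6 {iris, yew, cedar, aster, fern, moss}.
  Root ivy: left subtree has 2 nodes {kale, poppy}, right has 3 {tulip, teak, reed}.
    Root kale: left subtree has 0 nodes { }, right has 1 {poppy}.
    Root reed: left subtree has 2 nodes {tulip, teak}, right has 0 { }.
      Root tulip: left subtree has 0 nodes { }, right has 1 {teak}.
  Root moss: left subtree has 5 nodes {iris, yew, cedar, aster, fern}, right has 0 { }.
    Root aster: left subtree has 3 nodes {iris, yew, cedar}, right has 1 {fern}.
      Root yew: left subtree has 1 node {iris}, right has 1 {cedar}.

poppy kale teak tulip reed ivy iris cedar yew fern aster moss lily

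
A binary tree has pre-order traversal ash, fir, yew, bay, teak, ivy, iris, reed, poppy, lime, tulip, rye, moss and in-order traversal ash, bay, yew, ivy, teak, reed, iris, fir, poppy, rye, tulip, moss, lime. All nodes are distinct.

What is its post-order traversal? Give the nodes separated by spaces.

The first element of pre-order is the root; it splits in-order into left and right subtrees.
Root ash: left subtree has 0 nodes { }, right has 12 {bay, yew, ivy, teak, reed, iris, fir, poppy, rye, tulip, moss, lime}.
  Root fir: left subtree has 6 nodes {bay, yew, ivy, teak, reed, iris}, right has 5 {poppy, rye, tulip, moss, lime}.
    Root yew: left subtree has 1 node {bay}, right has 4 {ivy, teak, reed, iris}.
      Root teak: left subtree has 1 node {ivy}, right has 2 {reed, iris}.
        Root iris: left subtree has 1 node {reed}, right has 0 { }.
    Root poppy: left subtree has 0 nodes { }, right has 4 {rye, tulip, moss, lime}.
      Root lime: left subtree has 3 nodes {rye, tulip, moss}, right has 0 { }.
        Root tulip: left subtree has 1 node {rye}, right has 1 {moss}.

bay ivy reed iris teak yew rye moss tulip lime poppy fir ash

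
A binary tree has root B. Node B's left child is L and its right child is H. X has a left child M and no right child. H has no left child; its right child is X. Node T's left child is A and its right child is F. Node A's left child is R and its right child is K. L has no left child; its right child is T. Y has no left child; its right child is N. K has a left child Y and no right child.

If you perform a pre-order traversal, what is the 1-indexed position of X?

Pre-order visits the node, then its left subtree, then its right subtree.
Visit B.
At B: go left to L.
  Visit L.
  At L: no left child.
  At L: go right to T.
    Visit T.
    At T: go left to A.
      Visit A.
      At A: go left to R.
        R is a leaf — visit R.
      At A: go right to K.
        Visit K.
        At K: go left to Y.
          Visit Y.
          At Y: no left child.
          At Y: go right to N.
            N is a leaf — visit N.
        At K: no right child.
    At T: go right to F.
      F is a leaf — visit F.
At B: go right to H.
  Visit H.
  At H: no left child.
  At H: go right to X.
    Visit X.
    At X: go left to M.
      M is a leaf — visit M.
    At X: no right child.
Full pre-order sequence: B, L, T, A, R, K, Y, N, F, H, X, M.

11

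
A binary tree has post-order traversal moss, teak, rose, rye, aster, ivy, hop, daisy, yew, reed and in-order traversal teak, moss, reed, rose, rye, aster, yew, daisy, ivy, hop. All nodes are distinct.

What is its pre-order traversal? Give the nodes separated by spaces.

reed teak moss yew aster rye rose daisy hop ivy

The last element of post-order is the root; it splits in-order into left and right subtrees.
Root reed: left subtree has 2 nodes {teak, moss}, right has 7 {rose, rye, aster, yew, daisy, ivy, hop}.
  Root teak: left subtree has 0 nodes { }, right has 1 {moss}.
  Root yew: left subtree has 3 nodes {rose, rye, aster}, right has 3 {daisy, ivy, hop}.
    Root aster: left subtree has 2 nodes {rose, rye}, right has 0 { }.
      Root rye: left subtree has 1 node {rose}, right has 0 { }.
    Root daisy: left subtree has 0 nodes { }, right has 2 {ivy, hop}.
      Root hop: left subtree has 1 node {ivy}, right has 0 { }.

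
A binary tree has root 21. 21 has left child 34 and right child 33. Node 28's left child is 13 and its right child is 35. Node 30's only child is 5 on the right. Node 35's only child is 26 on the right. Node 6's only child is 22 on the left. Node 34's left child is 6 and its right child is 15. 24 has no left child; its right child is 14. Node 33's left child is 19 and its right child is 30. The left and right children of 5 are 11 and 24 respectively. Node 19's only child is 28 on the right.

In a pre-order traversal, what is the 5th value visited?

Pre-order visits the node, then its left subtree, then its right subtree.
Visit 21.
At 21: go left to 34.
  Visit 34.
  At 34: go left to 6.
    Visit 6.
    At 6: go left to 22.
      22 is a leaf — visit 22.
    At 6: no right child.
  At 34: go right to 15.
    15 is a leaf — visit 15.
At 21: go right to 33.
  Visit 33.
  At 33: go left to 19.
    Visit 19.
    At 19: no left child.
    At 19: go right to 28.
      Visit 28.
      At 28: go left to 13.
        13 is a leaf — visit 13.
      At 28: go right to 35.
        Visit 35.
        At 35: no left child.
        At 35: go right to 26.
          26 is a leaf — visit 26.
  At 33: go right to 30.
    Visit 30.
    At 30: no left child.
    At 30: go right to 5.
      Visit 5.
      At 5: go left to 11.
        11 is a leaf — visit 11.
      At 5: go right to 24.
        Visit 24.
        At 24: no left child.
        At 24: go right to 14.
          14 is a leaf — visit 14.
Full pre-order sequence: 21, 34, 6, 22, 15, 33, 19, 28, 13, 35, 26, 30, 5, 11, 24, 14.

15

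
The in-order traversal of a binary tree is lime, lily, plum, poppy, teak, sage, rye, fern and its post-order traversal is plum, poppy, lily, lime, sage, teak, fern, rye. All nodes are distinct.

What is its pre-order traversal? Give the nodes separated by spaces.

The last element of post-order is the root; it splits in-order into left and right subtrees.
Root rye: left subtree has 6 nodes {lime, lily, plum, poppy, teak, sage}, right has 1 {fern}.
  Root teak: left subtree has 4 nodes {lime, lily, plum, poppy}, right has 1 {sage}.
    Root lime: left subtree has 0 nodes { }, right has 3 {lily, plum, poppy}.
      Root lily: left subtree has 0 nodes { }, right has 2 {plum, poppy}.
        Root poppy: left subtree has 1 node {plum}, right has 0 { }.

rye teak lime lily poppy plum sage fern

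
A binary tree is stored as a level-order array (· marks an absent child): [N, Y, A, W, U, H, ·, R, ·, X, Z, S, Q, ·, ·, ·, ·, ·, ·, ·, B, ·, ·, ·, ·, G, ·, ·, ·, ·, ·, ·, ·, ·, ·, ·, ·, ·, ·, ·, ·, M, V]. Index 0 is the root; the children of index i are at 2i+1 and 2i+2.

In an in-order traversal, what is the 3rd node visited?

Y

In-order visits the left subtree, then the node, then the right subtree.
At N: go left to Y.
  At Y: go left to W.
    At W: go left to R.
      R is a leaf — visit R.
    Visit W.
    At W: no right child.
  Visit Y.
  At Y: go right to U.
    At U: go left to X.
      At X: no left child.
      Visit X.
      At X: go right to B.
        At B: go left to M.
          M is a leaf — visit M.
        Visit B.
        At B: go right to V.
          V is a leaf — visit V.
    Visit U.
    At U: go right to Z.
      Z is a leaf — visit Z.
Visit N.
At N: go right to A.
  At A: go left to H.
    At H: go left to S.
      S is a leaf — visit S.
    Visit H.
    At H: go right to Q.
      At Q: go left to G.
        G is a leaf — visit G.
      Visit Q.
      At Q: no right child.
  Visit A.
  At A: no right child.
Full in-order sequence: R, W, Y, X, M, B, V, U, Z, N, S, H, G, Q, A.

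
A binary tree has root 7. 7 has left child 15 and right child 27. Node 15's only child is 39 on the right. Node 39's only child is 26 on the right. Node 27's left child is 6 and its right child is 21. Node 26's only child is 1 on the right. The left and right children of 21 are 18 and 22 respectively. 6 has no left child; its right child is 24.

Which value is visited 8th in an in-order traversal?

In-order visits the left subtree, then the node, then the right subtree.
At 7: go left to 15.
  At 15: no left child.
  Visit 15.
  At 15: go right to 39.
    At 39: no left child.
    Visit 39.
    At 39: go right to 26.
      At 26: no left child.
      Visit 26.
      At 26: go right to 1.
        1 is a leaf — visit 1.
Visit 7.
At 7: go right to 27.
  At 27: go left to 6.
    At 6: no left child.
    Visit 6.
    At 6: go right to 24.
      24 is a leaf — visit 24.
  Visit 27.
  At 27: go right to 21.
    At 21: go left to 18.
      18 is a leaf — visit 18.
    Visit 21.
    At 21: go right to 22.
      22 is a leaf — visit 22.
Full in-order sequence: 15, 39, 26, 1, 7, 6, 24, 27, 18, 21, 22.

27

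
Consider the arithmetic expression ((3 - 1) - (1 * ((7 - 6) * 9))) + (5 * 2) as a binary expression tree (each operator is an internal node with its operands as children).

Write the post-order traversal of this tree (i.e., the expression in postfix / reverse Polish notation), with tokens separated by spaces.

Post-order on an expression tree gives postfix notation: for each operator, emit left operand, right operand, then the operator.

3 1 - 1 7 6 - 9 * * - 5 2 * +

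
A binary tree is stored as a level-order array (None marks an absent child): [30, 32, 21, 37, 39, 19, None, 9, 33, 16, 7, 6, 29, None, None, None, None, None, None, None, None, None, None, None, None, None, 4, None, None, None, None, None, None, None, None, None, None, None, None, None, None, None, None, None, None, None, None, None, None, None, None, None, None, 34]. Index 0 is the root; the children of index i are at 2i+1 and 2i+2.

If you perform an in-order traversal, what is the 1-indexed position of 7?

7

In-order visits the left subtree, then the node, then the right subtree.
At 30: go left to 32.
  At 32: go left to 37.
    At 37: go left to 9.
      9 is a leaf — visit 9.
    Visit 37.
    At 37: go right to 33.
      33 is a leaf — visit 33.
  Visit 32.
  At 32: go right to 39.
    At 39: go left to 16.
      16 is a leaf — visit 16.
    Visit 39.
    At 39: go right to 7.
      7 is a leaf — visit 7.
Visit 30.
At 30: go right to 21.
  At 21: go left to 19.
    At 19: go left to 6.
      6 is a leaf — visit 6.
    Visit 19.
    At 19: go right to 29.
      At 29: no left child.
      Visit 29.
      At 29: go right to 4.
        At 4: go left to 34.
          34 is a leaf — visit 34.
        Visit 4.
        At 4: no right child.
  Visit 21.
  At 21: no right child.
Full in-order sequence: 9, 37, 33, 32, 16, 39, 7, 30, 6, 19, 29, 34, 4, 21.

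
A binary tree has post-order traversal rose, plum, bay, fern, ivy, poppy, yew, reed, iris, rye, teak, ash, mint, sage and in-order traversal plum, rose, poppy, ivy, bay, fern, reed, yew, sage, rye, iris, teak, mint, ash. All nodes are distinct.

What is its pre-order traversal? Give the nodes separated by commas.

The last element of post-order is the root; it splits in-order into left and right subtrees.
Root sage: left subtree has 8 nodes {plum, rose, poppy, ivy, bay, fern, reed, yew}, right has 5 {rye, iris, teak, mint, ash}.
  Root reed: left subtree has 6 nodes {plum, rose, poppy, ivy, bay, fern}, right has 1 {yew}.
    Root poppy: left subtree has 2 nodes {plum, rose}, right has 3 {ivy, bay, fern}.
      Root plum: left subtree has 0 nodes { }, right has 1 {rose}.
      Root ivy: left subtree has 0 nodes { }, right has 2 {bay, fern}.
        Root fern: left subtree has 1 node {bay}, right has 0 { }.
  Root mint: left subtree has 3 nodes {rye, iris, teak}, right has 1 {ash}.
    Root teak: left subtree has 2 nodes {rye, iris}, right has 0 { }.
      Root rye: left subtree has 0 nodes { }, right has 1 {iris}.

sage, reed, poppy, plum, rose, ivy, fern, bay, yew, mint, teak, rye, iris, ash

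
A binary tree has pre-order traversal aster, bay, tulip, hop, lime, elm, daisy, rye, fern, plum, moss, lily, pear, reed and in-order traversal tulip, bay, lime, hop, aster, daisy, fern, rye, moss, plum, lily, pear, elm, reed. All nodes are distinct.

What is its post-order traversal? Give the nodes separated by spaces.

The first element of pre-order is the root; it splits in-order into left and right subtrees.
Root aster: left subtree has 4 nodes {tulip, bay, lime, hop}, right has 9 {daisy, fern, rye, moss, plum, lily, pear, elm, reed}.
  Root bay: left subtree has 1 node {tulip}, right has 2 {lime, hop}.
    Root hop: left subtree has 1 node {lime}, right has 0 { }.
  Root elm: left subtree has 7 nodes {daisy, fern, rye, moss, plum, lily, pear}, right has 1 {reed}.
    Root daisy: left subtree has 0 nodes { }, right has 6 {fern, rye, moss, plum, lily, pear}.
      Root rye: left subtree has 1 node {fern}, right has 4 {moss, plum, lily, pear}.
        Root plum: left subtree has 1 node {moss}, right has 2 {lily, pear}.
          Root lily: left subtree has 0 nodes { }, right has 1 {pear}.

tulip lime hop bay fern moss pear lily plum rye daisy reed elm aster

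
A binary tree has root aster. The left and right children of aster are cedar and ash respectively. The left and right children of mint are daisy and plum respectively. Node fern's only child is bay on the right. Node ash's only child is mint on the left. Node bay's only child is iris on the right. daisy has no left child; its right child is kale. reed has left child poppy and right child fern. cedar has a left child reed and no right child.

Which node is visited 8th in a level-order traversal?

Level-order visits nodes level by level from the root, left to right within each level.
Level 0: aster
Level 1: cedar, ash
Level 2: reed, mint
Level 3: poppy, fern, daisy, plum
Level 4: bay, kale
Level 5: iris
Full level-order sequence: aster, cedar, ash, reed, mint, poppy, fern, daisy, plum, bay, kale, iris.

daisy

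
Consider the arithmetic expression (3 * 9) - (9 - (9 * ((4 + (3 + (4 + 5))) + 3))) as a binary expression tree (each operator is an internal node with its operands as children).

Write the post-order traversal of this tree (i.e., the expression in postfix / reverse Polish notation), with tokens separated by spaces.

3 9 * 9 9 4 3 4 5 + + + 3 + * - -

Post-order on an expression tree gives postfix notation: for each operator, emit left operand, right operand, then the operator.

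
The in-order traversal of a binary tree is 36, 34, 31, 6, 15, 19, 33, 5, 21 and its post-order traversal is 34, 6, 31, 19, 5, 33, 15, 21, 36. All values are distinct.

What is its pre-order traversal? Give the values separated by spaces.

The last element of post-order is the root; it splits in-order into left and right subtrees.
Root 36: left subtree has 0 nodes { }, right has 8 {34, 31, 6, 15, 19, 33, 5, 21}.
  Root 21: left subtree has 7 nodes {34, 31, 6, 15, 19, 33, 5}, right has 0 { }.
    Root 15: left subtree has 3 nodes {34, 31, 6}, right has 3 {19, 33, 5}.
      Root 31: left subtree has 1 node {34}, right has 1 {6}.
      Root 33: left subtree has 1 node {19}, right has 1 {5}.

36 21 15 31 34 6 33 19 5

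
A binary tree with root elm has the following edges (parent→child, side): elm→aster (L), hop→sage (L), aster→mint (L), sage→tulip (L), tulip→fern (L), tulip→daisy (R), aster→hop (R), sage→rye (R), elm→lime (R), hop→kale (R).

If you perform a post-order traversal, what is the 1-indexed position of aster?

Post-order visits the left subtree, then the right subtree, then the node.
At elm: go left to aster.
  At aster: go left to mint.
    mint is a leaf — visit mint.
  At aster: go right to hop.
    At hop: go left to sage.
      At sage: go left to tulip.
        At tulip: go left to fern.
          fern is a leaf — visit fern.
        At tulip: go right to daisy.
          daisy is a leaf — visit daisy.
        Visit tulip.
      At sage: go right to rye.
        rye is a leaf — visit rye.
      Visit sage.
    At hop: go right to kale.
      kale is a leaf — visit kale.
    Visit hop.
  Visit aster.
At elm: go right to lime.
  lime is a leaf — visit lime.
Visit elm.
Full post-order sequence: mint, fern, daisy, tulip, rye, sage, kale, hop, aster, lime, elm.

9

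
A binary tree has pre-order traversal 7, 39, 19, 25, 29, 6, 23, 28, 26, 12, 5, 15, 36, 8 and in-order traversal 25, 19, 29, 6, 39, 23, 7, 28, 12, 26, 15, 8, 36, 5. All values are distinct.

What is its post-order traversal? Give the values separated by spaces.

25 6 29 19 23 39 12 8 36 15 5 26 28 7

The first element of pre-order is the root; it splits in-order into left and right subtrees.
Root 7: left subtree has 6 nodes {25, 19, 29, 6, 39, 23}, right has 7 {28, 12, 26, 15, 8, 36, 5}.
  Root 39: left subtree has 4 nodes {25, 19, 29, 6}, right has 1 {23}.
    Root 19: left subtree has 1 node {25}, right has 2 {29, 6}.
      Root 29: left subtree has 0 nodes { }, right has 1 {6}.
  Root 28: left subtree has 0 nodes { }, right has 6 {12, 26, 15, 8, 36, 5}.
    Root 26: left subtree has 1 node {12}, right has 4 {15, 8, 36, 5}.
      Root 5: left subtree has 3 nodes {15, 8, 36}, right has 0 { }.
        Root 15: left subtree has 0 nodes { }, right has 2 {8, 36}.
          Root 36: left subtree has 1 node {8}, right has 0 { }.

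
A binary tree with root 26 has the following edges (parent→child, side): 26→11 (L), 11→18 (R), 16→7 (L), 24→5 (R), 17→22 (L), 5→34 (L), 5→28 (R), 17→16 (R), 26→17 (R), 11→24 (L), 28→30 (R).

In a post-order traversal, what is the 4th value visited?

5

Post-order visits the left subtree, then the right subtree, then the node.
At 26: go left to 11.
  At 11: go left to 24.
    At 24: no left child.
    At 24: go right to 5.
      At 5: go left to 34.
        34 is a leaf — visit 34.
      At 5: go right to 28.
        At 28: no left child.
        At 28: go right to 30.
          30 is a leaf — visit 30.
        Visit 28.
      Visit 5.
    Visit 24.
  At 11: go right to 18.
    18 is a leaf — visit 18.
  Visit 11.
At 26: go right to 17.
  At 17: go left to 22.
    22 is a leaf — visit 22.
  At 17: go right to 16.
    At 16: go left to 7.
      7 is a leaf — visit 7.
    At 16: no right child.
    Visit 16.
  Visit 17.
Visit 26.
Full post-order sequence: 34, 30, 28, 5, 24, 18, 11, 22, 7, 16, 17, 26.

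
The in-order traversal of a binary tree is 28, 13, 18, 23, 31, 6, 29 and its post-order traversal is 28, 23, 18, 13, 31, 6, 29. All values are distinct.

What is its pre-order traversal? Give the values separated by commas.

29, 6, 31, 13, 28, 18, 23

The last element of post-order is the root; it splits in-order into left and right subtrees.
Root 29: left subtree has 6 nodes {28, 13, 18, 23, 31, 6}, right has 0 { }.
  Root 6: left subtree has 5 nodes {28, 13, 18, 23, 31}, right has 0 { }.
    Root 31: left subtree has 4 nodes {28, 13, 18, 23}, right has 0 { }.
      Root 13: left subtree has 1 node {28}, right has 2 {18, 23}.
        Root 18: left subtree has 0 nodes { }, right has 1 {23}.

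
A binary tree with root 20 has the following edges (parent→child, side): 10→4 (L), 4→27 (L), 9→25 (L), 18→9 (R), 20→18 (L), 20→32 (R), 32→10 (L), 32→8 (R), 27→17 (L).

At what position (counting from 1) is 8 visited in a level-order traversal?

6

Level-order visits nodes level by level from the root, left to right within each level.
Level 0: 20
Level 1: 18, 32
Level 2: 9, 10, 8
Level 3: 25, 4
Level 4: 27
Level 5: 17
Full level-order sequence: 20, 18, 32, 9, 10, 8, 25, 4, 27, 17.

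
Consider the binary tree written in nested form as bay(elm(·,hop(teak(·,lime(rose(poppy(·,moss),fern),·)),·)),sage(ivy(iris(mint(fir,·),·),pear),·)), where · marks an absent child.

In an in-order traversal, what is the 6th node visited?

fern

In-order visits the left subtree, then the node, then the right subtree.
At bay: go left to elm.
  At elm: no left child.
  Visit elm.
  At elm: go right to hop.
    At hop: go left to teak.
      At teak: no left child.
      Visit teak.
      At teak: go right to lime.
        At lime: go left to rose.
          At rose: go left to poppy.
            At poppy: no left child.
            Visit poppy.
            At poppy: go right to moss.
              moss is a leaf — visit moss.
          Visit rose.
          At rose: go right to fern.
            fern is a leaf — visit fern.
        Visit lime.
        At lime: no right child.
    Visit hop.
    At hop: no right child.
Visit bay.
At bay: go right to sage.
  At sage: go left to ivy.
    At ivy: go left to iris.
      At iris: go left to mint.
        At mint: go left to fir.
          fir is a leaf — visit fir.
        Visit mint.
        At mint: no right child.
      Visit iris.
      At iris: no right child.
    Visit ivy.
    At ivy: go right to pear.
      pear is a leaf — visit pear.
  Visit sage.
  At sage: no right child.
Full in-order sequence: elm, teak, poppy, moss, rose, fern, lime, hop, bay, fir, mint, iris, ivy, pear, sage.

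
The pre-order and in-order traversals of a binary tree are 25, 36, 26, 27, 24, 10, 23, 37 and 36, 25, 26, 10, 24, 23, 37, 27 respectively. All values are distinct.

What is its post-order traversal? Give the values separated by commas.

36, 10, 37, 23, 24, 27, 26, 25

The first element of pre-order is the root; it splits in-order into left and right subtrees.
Root 25: left subtree has 1 node {36}, right has 6 {26, 10, 24, 23, 37, 27}.
  Root 26: left subtree has 0 nodes { }, right has 5 {10, 24, 23, 37, 27}.
    Root 27: left subtree has 4 nodes {10, 24, 23, 37}, right has 0 { }.
      Root 24: left subtree has 1 node {10}, right has 2 {23, 37}.
        Root 23: left subtree has 0 nodes { }, right has 1 {37}.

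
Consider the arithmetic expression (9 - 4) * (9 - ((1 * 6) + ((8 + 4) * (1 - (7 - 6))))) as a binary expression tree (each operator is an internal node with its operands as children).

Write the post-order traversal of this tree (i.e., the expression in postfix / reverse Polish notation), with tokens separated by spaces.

Post-order on an expression tree gives postfix notation: for each operator, emit left operand, right operand, then the operator.

9 4 - 9 1 6 * 8 4 + 1 7 6 - - * + - *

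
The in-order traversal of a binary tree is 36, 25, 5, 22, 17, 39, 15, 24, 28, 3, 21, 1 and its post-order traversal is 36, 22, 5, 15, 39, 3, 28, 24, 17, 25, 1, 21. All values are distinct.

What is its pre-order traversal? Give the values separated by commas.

The last element of post-order is the root; it splits in-order into left and right subtrees.
Root 21: left subtree has 10 nodes {36, 25, 5, 22, 17, 39, 15, 24, 28, 3}, right has 1 {1}.
  Root 25: left subtree has 1 node {36}, right has 8 {5, 22, 17, 39, 15, 24, 28, 3}.
    Root 17: left subtree has 2 nodes {5, 22}, right has 5 {39, 15, 24, 28, 3}.
      Root 5: left subtree has 0 nodes { }, right has 1 {22}.
      Root 24: left subtree has 2 nodes {39, 15}, right has 2 {28, 3}.
        Root 39: left subtree has 0 nodes { }, right has 1 {15}.
        Root 28: left subtree has 0 nodes { }, right has 1 {3}.

21, 25, 36, 17, 5, 22, 24, 39, 15, 28, 3, 1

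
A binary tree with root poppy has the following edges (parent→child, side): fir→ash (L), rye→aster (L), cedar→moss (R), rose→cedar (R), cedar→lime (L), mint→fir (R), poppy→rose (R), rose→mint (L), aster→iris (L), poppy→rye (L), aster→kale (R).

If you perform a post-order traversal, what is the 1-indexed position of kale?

2

Post-order visits the left subtree, then the right subtree, then the node.
At poppy: go left to rye.
  At rye: go left to aster.
    At aster: go left to iris.
      iris is a leaf — visit iris.
    At aster: go right to kale.
      kale is a leaf — visit kale.
    Visit aster.
  At rye: no right child.
  Visit rye.
At poppy: go right to rose.
  At rose: go left to mint.
    At mint: no left child.
    At mint: go right to fir.
      At fir: go left to ash.
        ash is a leaf — visit ash.
      At fir: no right child.
      Visit fir.
    Visit mint.
  At rose: go right to cedar.
    At cedar: go left to lime.
      lime is a leaf — visit lime.
    At cedar: go right to moss.
      moss is a leaf — visit moss.
    Visit cedar.
  Visit rose.
Visit poppy.
Full post-order sequence: iris, kale, aster, rye, ash, fir, mint, lime, moss, cedar, rose, poppy.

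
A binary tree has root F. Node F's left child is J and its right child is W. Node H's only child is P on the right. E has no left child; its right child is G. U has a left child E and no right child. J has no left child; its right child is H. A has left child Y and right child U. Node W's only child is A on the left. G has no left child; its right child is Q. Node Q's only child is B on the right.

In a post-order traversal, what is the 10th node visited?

A

Post-order visits the left subtree, then the right subtree, then the node.
At F: go left to J.
  At J: no left child.
  At J: go right to H.
    At H: no left child.
    At H: go right to P.
      P is a leaf — visit P.
    Visit H.
  Visit J.
At F: go right to W.
  At W: go left to A.
    At A: go left to Y.
      Y is a leaf — visit Y.
    At A: go right to U.
      At U: go left to E.
        At E: no left child.
        At E: go right to G.
          At G: no left child.
          At G: go right to Q.
            At Q: no left child.
            At Q: go right to B.
              B is a leaf — visit B.
            Visit Q.
          Visit G.
        Visit E.
      At U: no right child.
      Visit U.
    Visit A.
  At W: no right child.
  Visit W.
Visit F.
Full post-order sequence: P, H, J, Y, B, Q, G, E, U, A, W, F.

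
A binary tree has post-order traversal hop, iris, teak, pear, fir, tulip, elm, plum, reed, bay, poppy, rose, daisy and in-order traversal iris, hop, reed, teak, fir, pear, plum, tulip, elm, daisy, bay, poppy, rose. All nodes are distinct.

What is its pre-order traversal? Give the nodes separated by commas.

daisy, reed, iris, hop, plum, fir, teak, pear, elm, tulip, rose, poppy, bay

The last element of post-order is the root; it splits in-order into left and right subtrees.
Root daisy: left subtree has 9 nodes {iris, hop, reed, teak, fir, pear, plum, tulip, elm}, right has 3 {bay, poppy, rose}.
  Root reed: left subtree has 2 nodes {iris, hop}, right has 6 {teak, fir, pear, plum, tulip, elm}.
    Root iris: left subtree has 0 nodes { }, right has 1 {hop}.
    Root plum: left subtree has 3 nodes {teak, fir, pear}, right has 2 {tulip, elm}.
      Root fir: left subtree has 1 node {teak}, right has 1 {pear}.
      Root elm: left subtree has 1 node {tulip}, right has 0 { }.
  Root rose: left subtree has 2 nodes {bay, poppy}, right has 0 { }.
    Root poppy: left subtree has 1 node {bay}, right has 0 { }.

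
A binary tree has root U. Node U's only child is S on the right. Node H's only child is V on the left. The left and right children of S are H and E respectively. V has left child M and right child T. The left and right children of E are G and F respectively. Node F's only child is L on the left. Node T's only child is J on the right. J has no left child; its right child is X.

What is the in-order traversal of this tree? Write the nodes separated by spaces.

U M V T J X H S G E L F

In-order visits the left subtree, then the node, then the right subtree.
At U: no left child.
Visit U.
At U: go right to S.
  At S: go left to H.
    At H: go left to V.
      At V: go left to M.
        M is a leaf — visit M.
      Visit V.
      At V: go right to T.
        At T: no left child.
        Visit T.
        At T: go right to J.
          At J: no left child.
          Visit J.
          At J: go right to X.
            X is a leaf — visit X.
    Visit H.
    At H: no right child.
  Visit S.
  At S: go right to E.
    At E: go left to G.
      G is a leaf — visit G.
    Visit E.
    At E: go right to F.
      At F: go left to L.
        L is a leaf — visit L.
      Visit F.
      At F: no right child.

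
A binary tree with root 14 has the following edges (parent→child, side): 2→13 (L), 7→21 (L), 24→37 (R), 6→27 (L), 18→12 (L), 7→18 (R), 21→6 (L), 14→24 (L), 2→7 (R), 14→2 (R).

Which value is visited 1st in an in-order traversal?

In-order visits the left subtree, then the node, then the right subtree.
At 14: go left to 24.
  At 24: no left child.
  Visit 24.
  At 24: go right to 37.
    37 is a leaf — visit 37.
Visit 14.
At 14: go right to 2.
  At 2: go left to 13.
    13 is a leaf — visit 13.
  Visit 2.
  At 2: go right to 7.
    At 7: go left to 21.
      At 21: go left to 6.
        At 6: go left to 27.
          27 is a leaf — visit 27.
        Visit 6.
        At 6: no right child.
      Visit 21.
      At 21: no right child.
    Visit 7.
    At 7: go right to 18.
      At 18: go left to 12.
        12 is a leaf — visit 12.
      Visit 18.
      At 18: no right child.
Full in-order sequence: 24, 37, 14, 13, 2, 27, 6, 21, 7, 12, 18.

24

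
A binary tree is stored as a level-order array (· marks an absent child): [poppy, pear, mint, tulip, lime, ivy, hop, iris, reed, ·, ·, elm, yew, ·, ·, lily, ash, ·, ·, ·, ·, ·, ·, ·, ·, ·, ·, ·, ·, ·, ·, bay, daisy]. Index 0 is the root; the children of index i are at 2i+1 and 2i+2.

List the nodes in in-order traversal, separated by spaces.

In-order visits the left subtree, then the node, then the right subtree.
At poppy: go left to pear.
  At pear: go left to tulip.
    At tulip: go left to iris.
      At iris: go left to lily.
        At lily: go left to bay.
          bay is a leaf — visit bay.
        Visit lily.
        At lily: go right to daisy.
          daisy is a leaf — visit daisy.
      Visit iris.
      At iris: go right to ash.
        ash is a leaf — visit ash.
    Visit tulip.
    At tulip: go right to reed.
      reed is a leaf — visit reed.
  Visit pear.
  At pear: go right to lime.
    lime is a leaf — visit lime.
Visit poppy.
At poppy: go right to mint.
  At mint: go left to ivy.
    At ivy: go left to elm.
      elm is a leaf — visit elm.
    Visit ivy.
    At ivy: go right to yew.
      yew is a leaf — visit yew.
  Visit mint.
  At mint: go right to hop.
    hop is a leaf — visit hop.

bay lily daisy iris ash tulip reed pear lime poppy elm ivy yew mint hop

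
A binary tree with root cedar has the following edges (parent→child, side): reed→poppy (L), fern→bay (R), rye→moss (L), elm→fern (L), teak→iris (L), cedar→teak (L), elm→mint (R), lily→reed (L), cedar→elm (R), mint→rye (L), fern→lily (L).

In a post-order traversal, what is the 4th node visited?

Post-order visits the left subtree, then the right subtree, then the node.
At cedar: go left to teak.
  At teak: go left to iris.
    iris is a leaf — visit iris.
  At teak: no right child.
  Visit teak.
At cedar: go right to elm.
  At elm: go left to fern.
    At fern: go left to lily.
      At lily: go left to reed.
        At reed: go left to poppy.
          poppy is a leaf — visit poppy.
        At reed: no right child.
        Visit reed.
      At lily: no right child.
      Visit lily.
    At fern: go right to bay.
      bay is a leaf — visit bay.
    Visit fern.
  At elm: go right to mint.
    At mint: go left to rye.
      At rye: go left to moss.
        moss is a leaf — visit moss.
      At rye: no right child.
      Visit rye.
    At mint: no right child.
    Visit mint.
  Visit elm.
Visit cedar.
Full post-order sequence: iris, teak, poppy, reed, lily, bay, fern, moss, rye, mint, elm, cedar.

reed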